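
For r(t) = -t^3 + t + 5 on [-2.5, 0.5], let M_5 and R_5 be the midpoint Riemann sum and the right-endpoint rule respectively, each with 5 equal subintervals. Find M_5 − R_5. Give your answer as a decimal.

3.015

M_5 = 21.48.
R_5 = 18.465.
M_5 − R_5 = 3.015.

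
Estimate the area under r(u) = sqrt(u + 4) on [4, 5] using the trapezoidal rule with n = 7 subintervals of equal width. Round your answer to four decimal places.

2.9150

Δu = (5 − 4)/7 = 1/7.
r(4) ≈ 2.8284, r(29/7) ≈ 2.8536, r(30/7) ≈ 2.8785, r(31/7) ≈ 2.9032, r(32/7) ≈ 2.9277, r(33/7) ≈ 2.9520, r(34/7) ≈ 2.9761, r(5) ≈ 3.0000.
T_7 = (Δu/2)·[r(u_0) + 2r(u_1) + ... + 2r(u_{6}) + r(u_7)].
Sum ≈ 2.9150.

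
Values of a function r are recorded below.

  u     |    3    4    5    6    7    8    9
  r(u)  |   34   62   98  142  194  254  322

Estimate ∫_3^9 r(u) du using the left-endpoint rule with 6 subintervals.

Δu = 1.
Sum = 1·[34 + 62 + 98 + 142 + 194 + 254] = 784.

784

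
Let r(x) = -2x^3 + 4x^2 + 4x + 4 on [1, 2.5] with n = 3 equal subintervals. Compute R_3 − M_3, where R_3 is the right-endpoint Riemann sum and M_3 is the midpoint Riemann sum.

R_3 = 16.
M_3 = 17.171875.
R_3 − M_3 = -1.171875.

-1.171875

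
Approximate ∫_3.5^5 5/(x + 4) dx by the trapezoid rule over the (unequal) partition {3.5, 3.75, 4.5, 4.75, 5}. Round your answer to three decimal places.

0.912

Subinterval widths: 0.25, 0.75, 0.25, 0.25.
f(3.5) = 2/3, f(3.75) = 20/31, f(4.5) = 10/17, f(4.75) = 4/7, f(5) = 5/9.
On each subinterval the trapezoid contributes (Δx_i/2)·[f(x_{i-1}) + f(x_i)].
Sum ≈ 0.912.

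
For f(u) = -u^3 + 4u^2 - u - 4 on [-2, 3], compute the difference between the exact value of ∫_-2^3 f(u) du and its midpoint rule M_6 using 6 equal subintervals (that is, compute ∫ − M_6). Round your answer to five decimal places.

0.72338

Exact integral: ∫_-2^3 f(u) du ≈ 7.9166667.
M_6 ≈ 7.1932870.
Error ≈ 7.9166667 − 7.1932870 ≈ 0.72338.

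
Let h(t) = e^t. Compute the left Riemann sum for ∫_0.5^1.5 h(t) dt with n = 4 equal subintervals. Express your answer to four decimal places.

Δt = (1.5 − 0.5)/4 = 0.25.
Left endpoints: 0.5, 0.75, 1, 1.25.
h(0.5) ≈ 1.6487, h(0.75) ≈ 2.1170, h(1) ≈ 2.7183, h(1.25) ≈ 3.4903.
Sum = Δt · [h(0.5) + h(0.75) + h(1) + h(1.25)].
Sum ≈ 2.4936.

2.4936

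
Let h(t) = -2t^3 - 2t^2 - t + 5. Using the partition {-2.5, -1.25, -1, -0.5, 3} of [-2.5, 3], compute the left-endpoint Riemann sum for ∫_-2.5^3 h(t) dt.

Subinterval widths: 1.25, 0.25, 0.5, 3.5.
Left endpoints: -2.5, -1.25, -1, -0.5.
h(-2.5) = 26.25, h(-1.25) = 7.03125, h(-1) = 6, h(-0.5) = 5.25.
Sum = Σ Δt_i · h(t_i).
Sum = 55.9453125.

55.9453125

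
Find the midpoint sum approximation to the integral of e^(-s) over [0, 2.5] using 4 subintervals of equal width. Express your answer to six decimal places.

0.903143

Δs = (2.5 − 0)/4 = 0.625.
Midpoints: 0.3125, 0.9375, 1.5625, 2.1875.
f(0.3125) ≈ 0.731616, f(0.9375) ≈ 0.391606, f(1.5625) ≈ 0.209611, f(2.1875) ≈ 0.112197.
Sum = Δs · [f(0.3125) + f(0.9375) + f(1.5625) + f(2.1875)].
Sum ≈ 0.903143.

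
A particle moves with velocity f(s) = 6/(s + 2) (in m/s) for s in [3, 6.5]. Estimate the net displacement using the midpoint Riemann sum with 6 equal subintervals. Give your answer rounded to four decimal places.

3.1816

Δs = (6.5 − 3)/6 = 7/12.
Midpoints: 79/24, 3.875, 107/24, 121/24, 5.625, 149/24.
f(79/24) = 144/127, f(3.875) = 48/47, f(107/24) = 144/155, f(121/24) = 144/169, f(5.625) = 48/61, f(149/24) = 144/197.
Sum = Δs · [f(79/24) + f(3.875) + f(107/24) + ...].
Sum ≈ 3.1816.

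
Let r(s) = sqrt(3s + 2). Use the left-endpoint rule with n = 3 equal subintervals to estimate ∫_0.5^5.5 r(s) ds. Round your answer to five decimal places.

Δs = (5.5 − 0.5)/3 = 5/3.
Left endpoints: 0.5, 13/6, 23/6.
r(0.5) ≈ 1.87083, r(13/6) ≈ 2.91548, r(23/6) ≈ 3.67423.
Sum = Δs · [r(0.5) + r(13/6) + r(23/6)].
Sum ≈ 14.10090.

14.10090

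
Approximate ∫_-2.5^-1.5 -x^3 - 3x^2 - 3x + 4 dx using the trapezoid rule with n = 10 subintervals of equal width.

Δx = (-1.5 − (-2.5))/10 = 0.1.
f(-2.5) = 8.375, f(-2.4) = 7.744, f(-2.3) = 7.197, f(-2.2) = 6.728, f(-2.1) = 6.331, f(-2) = 6, f(-1.9) = 5.729, f(-1.8) = 5.512, f(-1.7) = 5.343, f(-1.6) = 5.216, f(-1.5) = 5.125.
T_10 = (Δx/2)·[f(x_0) + 2f(x_1) + ... + 2f(x_{9}) + f(x_10)].
Sum = 6.255.

6.255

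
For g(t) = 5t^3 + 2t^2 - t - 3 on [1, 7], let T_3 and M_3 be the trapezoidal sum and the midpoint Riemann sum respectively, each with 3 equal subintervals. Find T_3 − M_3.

T_3 = 3434.
M_3 = 3062.
T_3 − M_3 = 372.

372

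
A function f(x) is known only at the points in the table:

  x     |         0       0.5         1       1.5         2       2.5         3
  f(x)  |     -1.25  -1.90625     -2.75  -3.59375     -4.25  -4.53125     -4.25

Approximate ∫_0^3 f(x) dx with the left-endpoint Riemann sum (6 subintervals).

-9.140625

Δx = 0.5.
Sum = 0.5·[(-1.25) + (-1.90625) + (-2.75) + (-3.59375) + (-4.25) + (-4.53125)] = -9.140625.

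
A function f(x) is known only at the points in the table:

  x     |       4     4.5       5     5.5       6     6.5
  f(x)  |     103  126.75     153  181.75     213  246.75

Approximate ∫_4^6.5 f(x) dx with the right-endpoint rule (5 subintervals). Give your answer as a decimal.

Δx = 0.5.
Sum = 0.5·[126.75 + 153 + 181.75 + 213 + 246.75] = 460.625.

460.625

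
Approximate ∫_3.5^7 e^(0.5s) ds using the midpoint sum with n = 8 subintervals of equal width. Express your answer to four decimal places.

54.6127

Δs = (7 − 3.5)/8 = 0.4375.
Midpoints: 3.71875, 4.15625, 4.59375, 5.03125, 5.46875, 5.90625, 6.34375, 6.78125.
f(3.71875) ≈ 6.4197, f(4.15625) ≈ 7.9895, f(4.59375) ≈ 9.9431, f(5.03125) ≈ 12.3743, f(5.46875) ≈ 15.4001, f(5.90625) ≈ 19.1658, f(6.34375) ≈ 23.8522, f(6.78125) ≈ 29.6845.
Sum = Δs · [f(3.71875) + f(4.15625) + f(4.59375) + ...].
Sum ≈ 54.6127.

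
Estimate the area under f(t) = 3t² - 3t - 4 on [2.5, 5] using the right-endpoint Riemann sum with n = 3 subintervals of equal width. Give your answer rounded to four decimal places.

Δt = (5 − 2.5)/3 = 5/6.
Right endpoints: 10/3, 25/6, 5.
f(10/3) = 58/3, f(25/6) = 427/12, f(5) = 56.
Sum = Δt · [f(10/3) + f(25/6) + f(5)].
Sum ≈ 92.4306.

92.4306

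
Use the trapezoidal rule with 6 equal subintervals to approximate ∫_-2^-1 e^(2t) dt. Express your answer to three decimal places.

0.059

Δt = (-1 − (-2))/6 = 1/6.
f(-2) ≈ 0.018, f(-11/6) ≈ 0.026, f(-5/3) ≈ 0.036, f(-1.5) ≈ 0.050, f(-4/3) ≈ 0.069, f(-7/6) ≈ 0.097, f(-1) ≈ 0.135.
T_6 = (Δt/2)·[f(t_0) + 2f(t_1) + ... + 2f(t_{5}) + f(t_6)].
Sum ≈ 0.059.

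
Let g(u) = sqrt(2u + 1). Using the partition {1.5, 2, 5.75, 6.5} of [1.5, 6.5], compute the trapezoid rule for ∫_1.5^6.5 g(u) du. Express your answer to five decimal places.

Subinterval widths: 0.5, 3.75, 0.75.
g(1.5) ≈ 2.00000, g(2) ≈ 2.23607, g(5.75) ≈ 3.53553, g(6.5) ≈ 3.74166.
On each subinterval the trapezoid contributes (Δu_i/2)·[g(u_{i-1}) + g(u_i)].
Sum ≈ 14.60972.

14.60972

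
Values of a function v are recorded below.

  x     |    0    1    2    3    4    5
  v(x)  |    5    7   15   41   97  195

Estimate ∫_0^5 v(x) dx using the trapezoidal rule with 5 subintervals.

Δx = 1.
T_5 = (1/2)·[5 + 2·7 + 2·15 + 2·41 + 2·97 + 195] = 260.

260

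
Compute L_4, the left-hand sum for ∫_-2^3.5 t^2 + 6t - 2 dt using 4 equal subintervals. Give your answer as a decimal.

4.08203125

Δt = (3.5 − (-2))/4 = 1.375.
Left endpoints: -2, -0.625, 0.75, 2.125.
f(-2) = -10, f(-0.625) = -5.359375, f(0.75) = 3.0625, f(2.125) = 15.265625.
Sum = Δt · [f(-2) + f(-0.625) + f(0.75) + f(2.125)].
Sum = 4.08203125.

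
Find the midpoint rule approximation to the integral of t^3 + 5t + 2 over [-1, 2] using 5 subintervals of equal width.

17.115

Δt = (2 − (-1))/5 = 0.6.
Midpoints: -0.7, -0.1, 0.5, 1.1, 1.7.
f(-0.7) = -1.843, f(-0.1) = 1.499, f(0.5) = 4.625, f(1.1) = 8.831, f(1.7) = 15.413.
Sum = Δt · [f(-0.7) + f(-0.1) + f(0.5) + f(1.1) + f(1.7)].
Sum = 17.115.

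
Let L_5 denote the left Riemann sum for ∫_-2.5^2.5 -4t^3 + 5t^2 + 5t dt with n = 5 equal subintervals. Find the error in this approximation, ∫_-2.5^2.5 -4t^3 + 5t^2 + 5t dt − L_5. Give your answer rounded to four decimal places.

Exact integral: ∫_-2.5^2.5 f(t) dt ≈ 52.083333.
L_5 = 106.25.
Error ≈ 52.083333 − 106.25 ≈ -54.1667.

-54.1667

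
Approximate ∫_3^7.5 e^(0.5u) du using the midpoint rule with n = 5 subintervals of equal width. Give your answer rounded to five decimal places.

75.44064

Δu = (7.5 − 3)/5 = 0.9.
Midpoints: 3.45, 4.35, 5.25, 6.15, 7.05.
f(3.45) ≈ 5.61252, f(4.35) ≈ 8.80219, f(5.25) ≈ 13.80457, f(6.15) ≈ 21.64988, f(7.05) ≈ 33.95377.
Sum = Δu · [f(3.45) + f(4.35) + f(5.25) + f(6.15) + f(7.05)].
Sum ≈ 75.44064.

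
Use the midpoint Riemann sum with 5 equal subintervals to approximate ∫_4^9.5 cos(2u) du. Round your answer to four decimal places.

-0.5181

Δu = (9.5 − 4)/5 = 1.1.
Midpoints: 4.55, 5.65, 6.75, 7.85, 8.95.
f(4.55) ≈ -0.9477, f(5.65) ≈ 0.2997, f(6.75) ≈ 0.5949, f(7.85) ≈ -1.0000, f(8.95) ≈ 0.5820.
Sum = Δu · [f(4.55) + f(5.65) + f(6.75) + f(7.85) + f(8.95)].
Sum ≈ -0.5181.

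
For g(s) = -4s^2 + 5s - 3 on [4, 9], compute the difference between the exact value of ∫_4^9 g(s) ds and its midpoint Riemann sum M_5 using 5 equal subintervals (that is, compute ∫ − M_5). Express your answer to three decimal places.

-1.667

Exact integral: ∫_4^9 g(s) ds ≈ -739.16667.
M_5 = -737.5.
Error ≈ -739.16667 − (-737.5) ≈ -1.667.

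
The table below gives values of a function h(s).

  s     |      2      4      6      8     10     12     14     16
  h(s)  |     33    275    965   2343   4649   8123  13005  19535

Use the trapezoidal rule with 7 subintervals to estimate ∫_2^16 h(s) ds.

78288

Δs = 2.
T_7 = (2/2)·[33 + 2·275 + 2·965 + 2·2343 + 2·4649 + 2·8123 + 2·13005 + 19535] = 78288.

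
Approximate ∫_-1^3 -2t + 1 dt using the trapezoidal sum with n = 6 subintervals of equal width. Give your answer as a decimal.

-4

Δt = (3 − (-1))/6 = 2/3.
f(-1) = 3, f(-1/3) = 5/3, f(1/3) = 1/3, f(1) = -1, f(5/3) = -7/3, f(7/3) = -11/3, f(3) = -5.
T_6 = (Δt/2)·[f(t_0) + 2f(t_1) + ... + 2f(t_{5}) + f(t_6)].
Sum = -4.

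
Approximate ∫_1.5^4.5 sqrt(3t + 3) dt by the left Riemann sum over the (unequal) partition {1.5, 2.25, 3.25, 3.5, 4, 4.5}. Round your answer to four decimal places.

Subinterval widths: 0.75, 1, 0.25, 0.5, 0.5.
Left endpoints: 1.5, 2.25, 3.25, 3.5, 4.
f(1.5) ≈ 2.7386, f(2.25) ≈ 3.1225, f(3.25) ≈ 3.5707, f(3.5) ≈ 3.6742, f(4) ≈ 3.8730.
Sum = Σ Δt_i · f(t_i).
Sum ≈ 9.8427.

9.8427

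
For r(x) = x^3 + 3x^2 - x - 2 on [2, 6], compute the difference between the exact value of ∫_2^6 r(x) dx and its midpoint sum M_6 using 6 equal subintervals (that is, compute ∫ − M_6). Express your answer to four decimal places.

Exact integral: ∫_2^6 r(x) dx = 504.
M_6 ≈ 501.777778.
Error ≈ 504 − 501.777778 ≈ 2.2222.

2.2222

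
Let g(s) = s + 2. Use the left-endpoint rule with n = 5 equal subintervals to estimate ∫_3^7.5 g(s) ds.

Δs = (7.5 − 3)/5 = 0.9.
Left endpoints: 3, 3.9, 4.8, 5.7, 6.6.
g(3) = 5, g(3.9) = 5.9, g(4.8) = 6.8, g(5.7) = 7.7, g(6.6) = 8.6.
Sum = Δs · [g(3) + g(3.9) + g(4.8) + g(5.7) + g(6.6)].
Sum = 30.6.

30.6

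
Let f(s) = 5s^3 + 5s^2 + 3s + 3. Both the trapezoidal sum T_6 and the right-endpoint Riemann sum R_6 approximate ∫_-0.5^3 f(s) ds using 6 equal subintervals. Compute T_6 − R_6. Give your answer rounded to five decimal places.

-55.38021

T_6 ≈ 174.7194734.
R_6 ≈ 230.0996817.
T_6 − R_6 ≈ -55.38021.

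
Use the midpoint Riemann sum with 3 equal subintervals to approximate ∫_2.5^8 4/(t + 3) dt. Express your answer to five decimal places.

Δt = (8 − 2.5)/3 = 11/6.
Midpoints: 41/12, 5.25, 85/12.
f(41/12) = 48/77, f(5.25) = 16/33, f(85/12) = 48/121.
Sum = Δt · [f(41/12) + f(5.25) + f(85/12)].
Sum ≈ 2.75902.

2.75902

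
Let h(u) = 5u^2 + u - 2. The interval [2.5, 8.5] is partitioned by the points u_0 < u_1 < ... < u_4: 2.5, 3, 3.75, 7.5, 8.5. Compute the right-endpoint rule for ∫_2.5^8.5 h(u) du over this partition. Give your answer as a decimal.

Subinterval widths: 0.5, 0.75, 3.75, 1.
Right endpoints: 3, 3.75, 7.5, 8.5.
h(3) = 46, h(3.75) = 72.0625, h(7.5) = 286.75, h(8.5) = 367.75.
Sum = Σ Δu_i · h(u_i).
Sum = 1520.109375.

1520.109375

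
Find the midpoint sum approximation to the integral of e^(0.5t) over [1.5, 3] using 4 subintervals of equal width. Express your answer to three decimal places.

4.722

Δt = (3 − 1.5)/4 = 0.375.
Midpoints: 1.6875, 2.0625, 2.4375, 2.8125.
f(1.6875) ≈ 2.325, f(2.0625) ≈ 2.805, f(2.4375) ≈ 3.383, f(2.8125) ≈ 4.081.
Sum = Δt · [f(1.6875) + f(2.0625) + f(2.4375) + f(2.8125)].
Sum ≈ 4.722.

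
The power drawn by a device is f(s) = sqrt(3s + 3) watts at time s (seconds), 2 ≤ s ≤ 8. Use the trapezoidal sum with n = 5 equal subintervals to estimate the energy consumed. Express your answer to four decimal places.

Δs = (8 − 2)/5 = 1.2.
f(2) ≈ 3.0000, f(3.2) ≈ 3.5496, f(4.4) ≈ 4.0249, f(5.6) ≈ 4.4497, f(6.8) ≈ 4.8374, f(8) ≈ 5.1962.
T_5 = (Δs/2)·[f(s_0) + 2f(s_1) + ... + 2f(s_{4}) + f(s_5)].
Sum ≈ 25.1517.

25.1517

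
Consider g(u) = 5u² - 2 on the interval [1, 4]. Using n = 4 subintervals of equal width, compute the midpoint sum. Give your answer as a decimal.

Δu = (4 − 1)/4 = 0.75.
Midpoints: 1.375, 2.125, 2.875, 3.625.
g(1.375) = 7.453125, g(2.125) = 20.578125, g(2.875) = 39.328125, g(3.625) = 63.703125.
Sum = Δu · [g(1.375) + g(2.125) + g(2.875) + g(3.625)].
Sum = 98.296875.

98.296875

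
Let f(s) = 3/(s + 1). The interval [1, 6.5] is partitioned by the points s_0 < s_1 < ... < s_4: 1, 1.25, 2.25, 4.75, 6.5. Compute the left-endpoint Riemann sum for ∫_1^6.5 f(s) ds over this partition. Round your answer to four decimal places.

Subinterval widths: 0.25, 1, 2.5, 1.75.
Left endpoints: 1, 1.25, 2.25, 4.75.
f(1) = 1.5, f(1.25) = 4/3, f(2.25) = 12/13, f(4.75) = 12/23.
Sum = Σ Δs_i · f(s_i).
Sum ≈ 4.9291.

4.9291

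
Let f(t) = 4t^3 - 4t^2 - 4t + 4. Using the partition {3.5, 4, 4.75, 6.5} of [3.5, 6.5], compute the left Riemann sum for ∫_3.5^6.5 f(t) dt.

757.265625

Subinterval widths: 0.5, 0.75, 1.75.
Left endpoints: 3.5, 4, 4.75.
f(3.5) = 112.5, f(4) = 180, f(4.75) = 323.4375.
Sum = Σ Δt_i · f(t_i).
Sum = 757.265625.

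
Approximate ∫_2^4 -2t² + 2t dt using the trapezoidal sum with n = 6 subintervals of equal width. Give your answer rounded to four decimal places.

Δt = (4 − 2)/6 = 1/3.
f(2) = -4, f(7/3) = -56/9, f(8/3) = -80/9, f(3) = -12, f(10/3) = -140/9, f(11/3) = -176/9, f(4) = -24.
T_6 = (Δt/2)·[f(t_0) + 2f(t_1) + ... + 2f(t_{5}) + f(t_6)].
Sum ≈ -25.4074.

-25.4074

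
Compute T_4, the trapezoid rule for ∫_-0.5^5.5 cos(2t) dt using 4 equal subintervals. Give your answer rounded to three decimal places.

Δt = (5.5 − (-0.5))/4 = 1.5.
f(-0.5) ≈ 0.540, f(1) ≈ -0.416, f(2.5) ≈ 0.284, f(4) ≈ -0.146, f(5.5) ≈ 0.004.
T_4 = (Δt/2)·[f(t_0) + 2f(t_1) + 2f(t_2) + 2f(t_3) + f(t_4)].
Sum ≈ -0.008.

-0.008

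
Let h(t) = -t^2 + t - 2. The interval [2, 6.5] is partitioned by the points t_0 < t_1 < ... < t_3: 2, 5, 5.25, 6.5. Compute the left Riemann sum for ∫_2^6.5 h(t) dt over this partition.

Subinterval widths: 3, 0.25, 1.25.
Left endpoints: 2, 5, 5.25.
h(2) = -4, h(5) = -22, h(5.25) = -24.3125.
Sum = Σ Δt_i · h(t_i).
Sum = -47.890625.

-47.890625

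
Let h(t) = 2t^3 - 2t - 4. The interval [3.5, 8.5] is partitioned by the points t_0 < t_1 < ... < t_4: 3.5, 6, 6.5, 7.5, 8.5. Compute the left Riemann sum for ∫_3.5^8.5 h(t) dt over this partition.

Subinterval widths: 2.5, 0.5, 1, 1.
Left endpoints: 3.5, 6, 6.5, 7.5.
h(3.5) = 74.75, h(6) = 416, h(6.5) = 532.25, h(7.5) = 824.75.
Sum = Σ Δt_i · h(t_i).
Sum = 1751.875.

1751.875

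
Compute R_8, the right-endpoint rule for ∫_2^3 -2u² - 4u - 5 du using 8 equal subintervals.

Δu = (3 − 2)/8 = 0.125.
Right endpoints: 2.125, 2.25, 2.375, 2.5, 2.625, 2.75, 2.875, 3.
f(2.125) = -22.53125, f(2.25) = -24.125, f(2.375) = -25.78125, f(2.5) = -27.5, f(2.625) = -29.28125, f(2.75) = -31.125, f(2.875) = -33.03125, f(3) = -35.
Sum = Δu · [f(2.125) + f(2.25) + f(2.375) + ...].
Sum = -28.546875.

-28.546875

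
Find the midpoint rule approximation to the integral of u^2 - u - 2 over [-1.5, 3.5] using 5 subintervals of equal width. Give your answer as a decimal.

0

Δu = (3.5 − (-1.5))/5 = 1.
Midpoints: -1, 0, 1, 2, 3.
f(-1) = 0, f(0) = -2, f(1) = -2, f(2) = 0, f(3) = 4.
Sum = Δu · [f(-1) + f(0) + f(1) + f(2) + f(3)].
Sum = 0.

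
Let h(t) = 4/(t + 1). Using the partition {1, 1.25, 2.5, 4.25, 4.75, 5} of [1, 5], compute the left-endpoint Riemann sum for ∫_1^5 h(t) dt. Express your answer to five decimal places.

Subinterval widths: 0.25, 1.25, 1.75, 0.5, 0.25.
Left endpoints: 1, 1.25, 2.5, 4.25, 4.75.
h(1) = 2, h(1.25) = 16/9, h(2.5) = 8/7, h(4.25) = 16/21, h(4.75) = 16/23.
Sum = Σ Δt_i · h(t_i).
Sum ≈ 5.27709.

5.27709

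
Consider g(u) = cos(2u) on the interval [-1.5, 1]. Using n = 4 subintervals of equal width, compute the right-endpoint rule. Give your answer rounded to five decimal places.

Δu = (1 − (-1.5))/4 = 0.625.
Right endpoints: -0.875, -0.25, 0.375, 1.
g(-0.875) ≈ -0.17825, g(-0.25) ≈ 0.87758, g(0.375) ≈ 0.73169, g(1) ≈ -0.41615.
Sum = Δu · [g(-0.875) + g(-0.25) + g(0.375) + g(1)].
Sum ≈ 0.63430.

0.63430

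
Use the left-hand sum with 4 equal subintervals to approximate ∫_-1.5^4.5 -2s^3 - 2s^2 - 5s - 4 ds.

-168

Δs = (4.5 − (-1.5))/4 = 1.5.
Left endpoints: -1.5, 0, 1.5, 3.
f(-1.5) = 5.75, f(0) = -4, f(1.5) = -22.75, f(3) = -91.
Sum = Δs · [f(-1.5) + f(0) + f(1.5) + f(3)].
Sum = -168.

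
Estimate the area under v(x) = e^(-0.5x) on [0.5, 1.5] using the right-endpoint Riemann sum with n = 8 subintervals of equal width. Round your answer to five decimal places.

Δx = (1.5 − 0.5)/8 = 0.125.
Right endpoints: 0.625, 0.75, 0.875, 1, 1.125, 1.25, 1.375, 1.5.
v(0.625) ≈ 0.73162, v(0.75) ≈ 0.68729, v(0.875) ≈ 0.64565, v(1) ≈ 0.60653, v(1.125) ≈ 0.56978, v(1.25) ≈ 0.53526, v(1.375) ≈ 0.50283, v(1.5) ≈ 0.47237.
Sum = Δx · [v(0.625) + v(0.75) + v(0.875) + ...].
Sum ≈ 0.59392.

0.59392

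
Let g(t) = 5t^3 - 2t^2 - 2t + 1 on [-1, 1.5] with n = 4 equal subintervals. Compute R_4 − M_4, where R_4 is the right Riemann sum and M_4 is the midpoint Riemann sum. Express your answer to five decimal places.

R_4 ≈ 8.1884766.
M_4 ≈ 3.2690430.
R_4 − M_4 ≈ 4.91943.

4.91943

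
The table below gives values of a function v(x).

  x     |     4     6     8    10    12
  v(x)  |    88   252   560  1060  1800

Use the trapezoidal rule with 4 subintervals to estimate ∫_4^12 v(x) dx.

Δx = 2.
T_4 = (2/2)·[88 + 2·252 + 2·560 + 2·1060 + 1800] = 5632.

5632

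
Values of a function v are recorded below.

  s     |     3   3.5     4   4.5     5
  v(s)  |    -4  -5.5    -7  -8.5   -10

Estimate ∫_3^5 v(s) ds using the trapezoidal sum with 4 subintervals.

-14

Δs = 0.5.
T_4 = (0.5/2)·[(-4) + 2·(-5.5) + 2·(-7) + 2·(-8.5) + (-10)] = -14.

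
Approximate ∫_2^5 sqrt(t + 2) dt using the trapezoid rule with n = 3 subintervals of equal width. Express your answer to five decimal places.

7.00843

Δt = (5 − 2)/3 = 1.
f(2) ≈ 2.00000, f(3) ≈ 2.23607, f(4) ≈ 2.44949, f(5) ≈ 2.64575.
T_3 = (Δt/2)·[f(t_0) + 2f(t_1) + 2f(t_2) + f(t_3)].
Sum ≈ 7.00843.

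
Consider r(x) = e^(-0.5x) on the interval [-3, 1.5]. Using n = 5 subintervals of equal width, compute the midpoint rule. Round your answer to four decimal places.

Δx = (1.5 − (-3))/5 = 0.9.
Midpoints: -2.55, -1.65, -0.75, 0.15, 1.05.
r(-2.55) ≈ 3.5787, r(-1.65) ≈ 2.2819, r(-0.75) ≈ 1.4550, r(0.15) ≈ 0.9277, r(1.05) ≈ 0.5916.
Sum = Δx · [r(-2.55) + r(-1.65) + r(-0.75) + r(0.15) + r(1.05)].
Sum ≈ 7.9514.

7.9514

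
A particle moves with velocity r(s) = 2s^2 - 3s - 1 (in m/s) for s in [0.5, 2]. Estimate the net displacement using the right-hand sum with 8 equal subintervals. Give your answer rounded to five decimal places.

-1.57617

Δs = (2 − 0.5)/8 = 0.1875.
Right endpoints: 0.6875, 0.875, 1.0625, 1.25, 1.4375, 1.625, 1.8125, 2.
r(0.6875) = -2.1171875, r(0.875) = -2.09375, r(1.0625) = -1.9296875, r(1.25) = -1.625, r(1.4375) = -1.1796875, r(1.625) = -0.59375, r(1.8125) = 0.1328125, r(2) = 1.
Sum = Δs · [r(0.6875) + r(0.875) + r(1.0625) + ...].
Sum ≈ -1.57617.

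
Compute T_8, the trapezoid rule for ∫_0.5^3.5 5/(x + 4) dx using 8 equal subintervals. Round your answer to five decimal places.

Δx = (3.5 − 0.5)/8 = 0.375.
f(0.5) = 10/9, f(0.875) = 40/39, f(1.25) = 20/21, f(1.625) = 8/9, f(2) = 5/6, f(2.375) = 40/51, f(2.75) = 20/27, f(3.125) = 40/57, f(3.5) = 2/3.
T_8 = (Δx/2)·[f(x_0) + 2f(x_1) + ... + 2f(x_{7}) + f(x_8)].
Sum ≈ 2.55598.

2.55598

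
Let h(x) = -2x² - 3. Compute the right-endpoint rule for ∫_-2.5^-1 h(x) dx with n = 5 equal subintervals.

Δx = (-1 − (-2.5))/5 = 0.3.
Right endpoints: -2.2, -1.9, -1.6, -1.3, -1.
h(-2.2) = -12.68, h(-1.9) = -10.22, h(-1.6) = -8.12, h(-1.3) = -6.38, h(-1) = -5.
Sum = Δx · [h(-2.2) + h(-1.9) + h(-1.6) + h(-1.3) + h(-1)].
Sum = -12.72.

-12.72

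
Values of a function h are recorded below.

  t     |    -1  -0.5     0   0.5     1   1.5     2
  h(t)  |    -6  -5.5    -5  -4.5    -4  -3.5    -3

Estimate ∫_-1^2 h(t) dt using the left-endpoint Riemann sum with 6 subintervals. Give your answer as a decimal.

-14.25

Δt = 0.5.
Sum = 0.5·[(-6) + (-5.5) + (-5) + (-4.5) + (-4) + (-3.5)] = -14.25.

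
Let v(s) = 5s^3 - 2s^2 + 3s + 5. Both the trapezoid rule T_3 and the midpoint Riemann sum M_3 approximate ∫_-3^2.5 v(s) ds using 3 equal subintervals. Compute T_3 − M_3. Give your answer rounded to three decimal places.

T_3 ≈ -75.17940.
M_3 ≈ -48.60561.
T_3 − M_3 ≈ -26.574.

-26.574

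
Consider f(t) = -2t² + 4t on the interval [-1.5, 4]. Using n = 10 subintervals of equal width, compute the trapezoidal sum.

Δt = (4 − (-1.5))/10 = 0.55.
f(-1.5) = -10.5, f(-0.95) = -5.605, f(-0.4) = -1.92, f(0.15) = 0.555, f(0.7) = 1.82, f(1.25) = 1.875, f(1.8) = 0.72, f(2.35) = -1.645, f(2.9) = -5.22, f(3.45) = -10.005, f(4) = -16.
T_10 = (Δt/2)·[f(t_0) + 2f(t_1) + ... + 2f(t_{9}) + f(t_10)].
Sum = -17.97125.

-17.97125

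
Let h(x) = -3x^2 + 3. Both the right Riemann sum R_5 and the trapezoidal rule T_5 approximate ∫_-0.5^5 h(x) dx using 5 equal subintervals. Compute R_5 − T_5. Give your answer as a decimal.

-40.8375

R_5 = -152.79.
T_5 = -111.9525.
R_5 − T_5 = -40.8375.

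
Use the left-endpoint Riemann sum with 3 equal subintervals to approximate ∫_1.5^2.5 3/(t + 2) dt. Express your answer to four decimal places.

Δt = (2.5 − 1.5)/3 = 1/3.
Left endpoints: 1.5, 11/6, 13/6.
f(1.5) = 6/7, f(11/6) = 18/23, f(13/6) = 0.72.
Sum = Δt · [f(1.5) + f(11/6) + f(13/6)].
Sum ≈ 0.7866.

0.7866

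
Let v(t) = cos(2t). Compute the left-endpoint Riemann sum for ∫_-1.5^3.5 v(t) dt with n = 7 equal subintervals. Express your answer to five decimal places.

-0.29406

Δt = (3.5 − (-1.5))/7 = 5/7.
Left endpoints: -1.5, -11/14, -1/14, 9/14, 19/14, 29/14, 39/14.
v(-1.5) ≈ -0.98999, v(-11/14) ≈ -0.00063, v(-1/14) ≈ 0.98981, v(9/14) ≈ 0.28124, v(19/14) ≈ -0.91009, v(29/14) ≈ -0.53924, v(39/14) ≈ 0.75722.
Sum = Δt · [v(-1.5) + v(-11/14) + v(-1/14) + ...].
Sum ≈ -0.29406.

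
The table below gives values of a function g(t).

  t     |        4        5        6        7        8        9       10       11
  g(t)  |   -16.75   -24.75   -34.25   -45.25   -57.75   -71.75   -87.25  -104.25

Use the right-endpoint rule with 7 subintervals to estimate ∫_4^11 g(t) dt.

Δt = 1.
Sum = 1·[(-24.75) + (-34.25) + (-45.25) + (-57.75) + (-71.75) + (-87.25) + (-104.25)] = -425.25.

-425.25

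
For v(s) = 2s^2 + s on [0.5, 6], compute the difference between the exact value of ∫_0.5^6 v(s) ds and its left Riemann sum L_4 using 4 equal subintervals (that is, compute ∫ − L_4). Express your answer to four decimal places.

49.4714

Exact integral: ∫_0.5^6 v(s) ds ≈ 161.791667.
L_4 = 112.3203125.
Error ≈ 161.791667 − 112.3203125 ≈ 49.4714.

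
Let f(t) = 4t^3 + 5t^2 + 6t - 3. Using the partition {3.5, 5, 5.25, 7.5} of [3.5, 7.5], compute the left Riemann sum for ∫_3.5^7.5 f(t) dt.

Subinterval widths: 1.5, 0.25, 2.25.
Left endpoints: 3.5, 5, 5.25.
f(3.5) = 250.75, f(5) = 652, f(5.25) = 745.125.
Sum = Σ Δt_i · f(t_i).
Sum = 2215.65625.

2215.65625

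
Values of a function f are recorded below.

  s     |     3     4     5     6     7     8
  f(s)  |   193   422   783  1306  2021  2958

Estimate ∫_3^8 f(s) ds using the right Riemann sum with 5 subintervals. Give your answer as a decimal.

Δs = 1.
Sum = 1·[422 + 783 + 1306 + 2021 + 2958] = 7490.

7490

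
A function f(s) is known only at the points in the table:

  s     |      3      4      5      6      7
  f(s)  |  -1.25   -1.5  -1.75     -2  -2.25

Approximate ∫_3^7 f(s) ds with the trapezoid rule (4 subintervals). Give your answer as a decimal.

Δs = 1.
T_4 = (1/2)·[(-1.25) + 2·(-1.5) + 2·(-1.75) + 2·(-2) + (-2.25)] = -7.

-7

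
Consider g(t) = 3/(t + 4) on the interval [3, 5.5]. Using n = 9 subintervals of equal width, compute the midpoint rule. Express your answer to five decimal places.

Δt = (5.5 − 3)/9 = 5/18.
Midpoints: 113/36, 41/12, 133/36, 143/36, 4.25, 163/36, 173/36, 61/12, 193/36.
g(113/36) = 108/257, g(41/12) = 36/89, g(133/36) = 108/277, g(143/36) = 108/287, g(4.25) = 4/11, g(163/36) = 108/307, g(173/36) = 108/317, g(61/12) = 36/109, g(193/36) = 108/337.
Sum = Δt · [g(113/36) + g(41/12) + g(133/36) + ...].
Sum ≈ 0.91606.

0.91606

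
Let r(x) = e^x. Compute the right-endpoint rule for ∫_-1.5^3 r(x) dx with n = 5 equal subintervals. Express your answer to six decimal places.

Δx = (3 − (-1.5))/5 = 0.9.
Right endpoints: -0.6, 0.3, 1.2, 2.1, 3.
r(-0.6) ≈ 0.548812, r(0.3) ≈ 1.349859, r(1.2) ≈ 3.320117, r(2.1) ≈ 8.166170, r(3) ≈ 20.085537.
Sum = Δx · [r(-0.6) + r(0.3) + r(1.2) + r(2.1) + r(3)].
Sum ≈ 30.123445.

30.123445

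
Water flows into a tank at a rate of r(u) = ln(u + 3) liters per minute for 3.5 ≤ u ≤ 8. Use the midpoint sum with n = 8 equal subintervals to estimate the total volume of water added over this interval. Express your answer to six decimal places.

9.710963

Δu = (8 − 3.5)/8 = 0.5625.
Midpoints: 3.78125, 4.34375, 4.90625, 5.46875, 6.03125, 6.59375, 7.15625, 7.71875.
r(3.78125) ≈ 1.914161, r(4.34375) ≈ 1.993850, r(4.90625) ≈ 2.067654, r(5.46875) ≈ 2.136383, r(6.03125) ≈ 2.200691, r(6.59375) ≈ 2.261112, r(7.15625) ≈ 2.318089, r(7.71875) ≈ 2.371995.
Sum = Δu · [r(3.78125) + r(4.34375) + r(4.90625) + ...].
Sum ≈ 9.710963.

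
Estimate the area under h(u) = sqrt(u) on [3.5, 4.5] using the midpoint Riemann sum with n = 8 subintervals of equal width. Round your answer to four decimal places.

1.9987

Δu = (4.5 − 3.5)/8 = 0.125.
Midpoints: 3.5625, 3.6875, 3.8125, 3.9375, 4.0625, 4.1875, 4.3125, 4.4375.
h(3.5625) ≈ 1.8875, h(3.6875) ≈ 1.9203, h(3.8125) ≈ 1.9526, h(3.9375) ≈ 1.9843, h(4.0625) ≈ 2.0156, h(4.1875) ≈ 2.0463, h(4.3125) ≈ 2.0767, h(4.4375) ≈ 2.1065.
Sum = Δu · [h(3.5625) + h(3.6875) + h(3.8125) + ...].
Sum ≈ 1.9987.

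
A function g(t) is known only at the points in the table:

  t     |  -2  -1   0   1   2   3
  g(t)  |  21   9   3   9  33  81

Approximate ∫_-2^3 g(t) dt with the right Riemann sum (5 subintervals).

135

Δt = 1.
Sum = 1·[9 + 3 + 9 + 33 + 81] = 135.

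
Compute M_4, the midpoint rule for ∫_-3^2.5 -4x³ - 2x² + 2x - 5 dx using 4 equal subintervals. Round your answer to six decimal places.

Δx = (2.5 − (-3))/4 = 1.375.
Midpoints: -2.3125, -0.9375, 0.4375, 1.8125.
f(-2.3125) = 29845/1024, f(-0.9375) = -5465/1024, f(0.4375) = -4959/1024, f(1.8125) = -32525/1024.
Sum = Δx · [f(-2.3125) + f(-0.9375) + f(0.4375) + f(1.8125)].
Sum ≈ -17.595703.

-17.595703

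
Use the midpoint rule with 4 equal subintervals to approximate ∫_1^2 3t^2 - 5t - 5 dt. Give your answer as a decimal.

Δt = (2 − 1)/4 = 0.25.
Midpoints: 1.125, 1.375, 1.625, 1.875.
f(1.125) = -6.828125, f(1.375) = -6.203125, f(1.625) = -5.203125, f(1.875) = -3.828125.
Sum = Δt · [f(1.125) + f(1.375) + f(1.625) + f(1.875)].
Sum = -5.515625.

-5.515625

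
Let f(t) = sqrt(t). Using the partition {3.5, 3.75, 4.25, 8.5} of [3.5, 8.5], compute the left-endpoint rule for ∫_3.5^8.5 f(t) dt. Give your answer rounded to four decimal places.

10.1976

Subinterval widths: 0.25, 0.5, 4.25.
Left endpoints: 3.5, 3.75, 4.25.
f(3.5) ≈ 1.8708, f(3.75) ≈ 1.9365, f(4.25) ≈ 2.0616.
Sum = Σ Δt_i · f(t_i).
Sum ≈ 10.1976.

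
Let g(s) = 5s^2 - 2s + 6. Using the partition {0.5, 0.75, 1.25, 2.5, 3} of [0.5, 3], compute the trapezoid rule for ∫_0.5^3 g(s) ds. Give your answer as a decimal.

52.890625

Subinterval widths: 0.25, 0.5, 1.25, 0.5.
g(0.5) = 6.25, g(0.75) = 7.3125, g(1.25) = 11.3125, g(2.5) = 32.25, g(3) = 45.
On each subinterval the trapezoid contributes (Δs_i/2)·[g(s_{i-1}) + g(s_i)].
Sum = 52.890625.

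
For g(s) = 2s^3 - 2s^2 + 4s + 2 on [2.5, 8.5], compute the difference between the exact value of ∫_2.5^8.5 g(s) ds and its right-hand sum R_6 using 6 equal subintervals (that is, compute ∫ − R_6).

Exact integral: ∫_2.5^8.5 g(s) ds = 2335.5.
R_6 = 2911.
Error = 2335.5 − 2911 = -575.5.

-575.5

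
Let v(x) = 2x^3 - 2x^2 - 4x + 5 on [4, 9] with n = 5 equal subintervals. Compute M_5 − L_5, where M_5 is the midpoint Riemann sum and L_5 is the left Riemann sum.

M_5 = 2588.75.
L_5 = 2045.
M_5 − L_5 = 543.75.

543.75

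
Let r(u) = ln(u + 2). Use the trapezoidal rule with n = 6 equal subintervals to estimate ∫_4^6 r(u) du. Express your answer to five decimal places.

Δu = (6 − 4)/6 = 1/3.
r(4) ≈ 1.79176, r(13/3) ≈ 1.84583, r(14/3) ≈ 1.89712, r(5) ≈ 1.94591, r(16/3) ≈ 1.99243, r(17/3) ≈ 2.03688, r(6) ≈ 2.07944.
T_6 = (Δu/2)·[r(u_0) + 2r(u_1) + ... + 2r(u_{5}) + r(u_6)].
Sum ≈ 3.88459.

3.88459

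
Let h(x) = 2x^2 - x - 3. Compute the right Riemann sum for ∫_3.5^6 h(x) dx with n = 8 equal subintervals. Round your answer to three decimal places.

Δx = (6 − 3.5)/8 = 0.3125.
Right endpoints: 3.8125, 4.125, 4.4375, 4.75, 5.0625, 5.375, 5.6875, 6.
h(3.8125) = 22.2578125, h(4.125) = 26.90625, h(4.4375) = 31.9453125, h(4.75) = 37.375, h(5.0625) = 43.1953125, h(5.375) = 49.40625, h(5.6875) = 56.0078125, h(6) = 63.
Sum = Δx · [h(3.8125) + h(4.125) + h(4.4375) + ...].
Sum ≈ 103.154.

103.154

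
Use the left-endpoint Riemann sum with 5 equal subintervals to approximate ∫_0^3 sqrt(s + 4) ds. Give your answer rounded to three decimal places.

Δs = (3 − 0)/5 = 0.6.
Left endpoints: 0, 0.6, 1.2, 1.8, 2.4.
f(0) ≈ 2.000, f(0.6) ≈ 2.145, f(1.2) ≈ 2.280, f(1.8) ≈ 2.408, f(2.4) ≈ 2.530.
Sum = Δs · [f(0) + f(0.6) + f(1.2) + f(1.8) + f(2.4)].
Sum ≈ 6.818.

6.818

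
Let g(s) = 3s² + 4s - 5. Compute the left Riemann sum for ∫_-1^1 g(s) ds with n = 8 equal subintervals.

Δs = (1 − (-1))/8 = 0.25.
Left endpoints: -1, -0.75, -0.5, -0.25, 0, 0.25, 0.5, 0.75.
g(-1) = -6, g(-0.75) = -6.3125, g(-0.5) = -6.25, g(-0.25) = -5.8125, g(0) = -5, g(0.25) = -3.8125, g(0.5) = -2.25, g(0.75) = -0.3125.
Sum = Δs · [g(-1) + g(-0.75) + g(-0.5) + ...].
Sum = -8.9375.

-8.9375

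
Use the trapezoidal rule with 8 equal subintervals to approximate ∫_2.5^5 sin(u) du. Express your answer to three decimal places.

Δu = (5 − 2.5)/8 = 0.3125.
f(2.5) ≈ 0.598, f(2.8125) ≈ 0.323, f(3.125) ≈ 0.017, f(3.4375) ≈ -0.292, f(3.75) ≈ -0.572, f(4.0625) ≈ -0.796, f(4.375) ≈ -0.944, f(4.6875) ≈ -1.000, f(5) ≈ -0.959.
T_8 = (Δu/2)·[f(u_0) + 2f(u_1) + ... + 2f(u_{7}) + f(u_8)].
Sum ≈ -1.076.

-1.076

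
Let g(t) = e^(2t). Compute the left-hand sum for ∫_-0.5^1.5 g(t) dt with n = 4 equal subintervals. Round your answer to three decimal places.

5.738

Δt = (1.5 − (-0.5))/4 = 0.5.
Left endpoints: -0.5, 0, 0.5, 1.
g(-0.5) ≈ 0.368, g(0) ≈ 1.000, g(0.5) ≈ 2.718, g(1) ≈ 7.389.
Sum = Δt · [g(-0.5) + g(0) + g(0.5) + g(1)].
Sum ≈ 5.738.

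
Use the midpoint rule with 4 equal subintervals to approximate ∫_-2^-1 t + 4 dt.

Δt = (-1 − (-2))/4 = 0.25.
Midpoints: -1.875, -1.625, -1.375, -1.125.
f(-1.875) = 2.125, f(-1.625) = 2.375, f(-1.375) = 2.625, f(-1.125) = 2.875.
Sum = Δt · [f(-1.875) + f(-1.625) + f(-1.375) + f(-1.125)].
Sum = 2.5.

2.5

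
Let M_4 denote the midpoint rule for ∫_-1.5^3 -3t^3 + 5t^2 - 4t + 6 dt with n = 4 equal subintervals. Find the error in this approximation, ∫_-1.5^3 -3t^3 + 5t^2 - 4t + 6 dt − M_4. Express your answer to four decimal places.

Exact integral: ∫_-1.5^3 f(t) dt = 7.171875.
M_4 ≈ 8.002441.
Error ≈ 7.171875 − 8.002441 ≈ -0.8306.

-0.8306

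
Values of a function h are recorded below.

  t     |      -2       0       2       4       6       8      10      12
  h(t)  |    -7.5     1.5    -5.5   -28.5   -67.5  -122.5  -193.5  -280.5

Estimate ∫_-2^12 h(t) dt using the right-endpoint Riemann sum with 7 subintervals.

Δt = 2.
Sum = 2·[1.5 + (-5.5) + (-28.5) + (-67.5) + (-122.5) + (-193.5) + (-280.5)] = -1393.

-1393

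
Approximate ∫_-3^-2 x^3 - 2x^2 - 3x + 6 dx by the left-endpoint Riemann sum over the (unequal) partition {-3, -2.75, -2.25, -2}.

Subinterval widths: 0.25, 0.5, 0.25.
Left endpoints: -3, -2.75, -2.25.
f(-3) = -30, f(-2.75) = -21.671875, f(-2.25) = -8.765625.
Sum = Σ Δx_i · f(x_i).
Sum = -20.52734375.

-20.52734375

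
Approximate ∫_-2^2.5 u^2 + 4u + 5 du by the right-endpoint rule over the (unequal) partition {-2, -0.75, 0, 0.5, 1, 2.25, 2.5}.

44.71875

Subinterval widths: 1.25, 0.75, 0.5, 0.5, 1.25, 0.25.
Right endpoints: -0.75, 0, 0.5, 1, 2.25, 2.5.
f(-0.75) = 2.5625, f(0) = 5, f(0.5) = 7.25, f(1) = 10, f(2.25) = 19.0625, f(2.5) = 21.25.
Sum = Σ Δu_i · f(u_i).
Sum = 44.71875.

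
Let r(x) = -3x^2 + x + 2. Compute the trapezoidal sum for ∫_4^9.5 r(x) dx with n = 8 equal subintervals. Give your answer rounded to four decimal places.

Δx = (9.5 − 4)/8 = 0.6875.
r(4) = -42, r(4.6875) = -59.23046875, r(5.375) = -79.296875, r(6.0625) = -102.19921875, r(6.75) = -127.9375, r(7.4375) = -156.51171875, r(8.125) = -187.921875, r(8.8125) = -222.16796875, r(9.5) = -259.25.
T_8 = (Δx/2)·[r(x_0) + 2r(x_1) + ... + 2r(x_{7}) + r(x_8)].
Sum ≈ -746.5498.

-746.5498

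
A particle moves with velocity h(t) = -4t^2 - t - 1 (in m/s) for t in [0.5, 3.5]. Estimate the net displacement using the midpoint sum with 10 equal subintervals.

Δt = (3.5 − 0.5)/10 = 0.3.
Midpoints: 0.65, 0.95, 1.25, 1.55, 1.85, 2.15, 2.45, 2.75, 3.05, 3.35.
h(0.65) = -3.34, h(0.95) = -5.56, h(1.25) = -8.5, h(1.55) = -12.16, h(1.85) = -16.54, h(2.15) = -21.64, h(2.45) = -27.46, h(2.75) = -34, h(3.05) = -41.26, h(3.35) = -49.24.
Sum = Δt · [h(0.65) + h(0.95) + h(1.25) + ...].
Sum = -65.91.

-65.91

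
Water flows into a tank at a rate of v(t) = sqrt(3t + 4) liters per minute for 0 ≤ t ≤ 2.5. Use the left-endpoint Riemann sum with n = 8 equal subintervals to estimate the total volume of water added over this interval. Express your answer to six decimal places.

6.668663

Δt = (2.5 − 0)/8 = 0.3125.
Left endpoints: 0, 0.3125, 0.625, 0.9375, 1.25, 1.5625, 1.875, 2.1875.
v(0) ≈ 2.000000, v(0.3125) ≈ 2.222049, v(0.625) ≈ 2.423840, v(0.9375) ≈ 2.610077, v(1.25) ≈ 2.783882, v(1.5625) ≈ 2.947457, v(1.875) ≈ 3.102418, v(2.1875) ≈ 3.250000.
Sum = Δt · [v(0) + v(0.3125) + v(0.625) + ...].
Sum ≈ 6.668663.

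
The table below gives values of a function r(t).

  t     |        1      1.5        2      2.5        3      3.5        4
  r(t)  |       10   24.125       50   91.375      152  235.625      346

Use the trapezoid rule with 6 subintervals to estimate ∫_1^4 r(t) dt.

Δt = 0.5.
T_6 = (0.5/2)·[10 + 2·24.125 + 2·50 + 2·91.375 + 2·152 + 2·235.625 + 346] = 365.5625.

365.5625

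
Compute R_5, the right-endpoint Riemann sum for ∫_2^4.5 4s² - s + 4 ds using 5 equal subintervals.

Δs = (4.5 − 2)/5 = 0.5.
Right endpoints: 2.5, 3, 3.5, 4, 4.5.
f(2.5) = 26.5, f(3) = 37, f(3.5) = 49.5, f(4) = 64, f(4.5) = 80.5.
Sum = Δs · [f(2.5) + f(3) + f(3.5) + f(4) + f(4.5)].
Sum = 128.75.

128.75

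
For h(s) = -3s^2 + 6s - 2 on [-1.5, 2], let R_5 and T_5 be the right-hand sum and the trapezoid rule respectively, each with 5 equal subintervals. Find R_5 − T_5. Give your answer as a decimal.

5.5125

R_5 = -8.47.
T_5 = -13.9825.
R_5 − T_5 = 5.5125.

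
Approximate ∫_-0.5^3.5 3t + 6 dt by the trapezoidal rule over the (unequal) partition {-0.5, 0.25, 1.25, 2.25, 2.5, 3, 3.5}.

Subinterval widths: 0.75, 1, 1, 0.25, 0.5, 0.5.
f(-0.5) = 4.5, f(0.25) = 6.75, f(1.25) = 9.75, f(2.25) = 12.75, f(2.5) = 13.5, f(3) = 15, f(3.5) = 16.5.
On each subinterval the trapezoid contributes (Δt_i/2)·[f(t_{i-1}) + f(t_i)].
Sum = 42.

42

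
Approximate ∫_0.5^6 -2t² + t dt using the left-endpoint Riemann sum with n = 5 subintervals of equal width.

-91.96

Δt = (6 − 0.5)/5 = 1.1.
Left endpoints: 0.5, 1.6, 2.7, 3.8, 4.9.
f(0.5) = 0, f(1.6) = -3.52, f(2.7) = -11.88, f(3.8) = -25.08, f(4.9) = -43.12.
Sum = Δt · [f(0.5) + f(1.6) + f(2.7) + f(3.8) + f(4.9)].
Sum = -91.96.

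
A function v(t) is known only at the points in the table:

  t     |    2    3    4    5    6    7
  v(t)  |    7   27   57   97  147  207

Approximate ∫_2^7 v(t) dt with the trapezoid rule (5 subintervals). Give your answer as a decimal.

Δt = 1.
T_5 = (1/2)·[7 + 2·27 + 2·57 + 2·97 + 2·147 + 207] = 435.

435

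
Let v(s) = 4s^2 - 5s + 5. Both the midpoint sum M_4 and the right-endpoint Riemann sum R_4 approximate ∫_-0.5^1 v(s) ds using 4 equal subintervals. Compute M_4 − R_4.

M_4 = 7.0546875.
R_4 = 6.421875.
M_4 − R_4 = 0.6328125.

0.6328125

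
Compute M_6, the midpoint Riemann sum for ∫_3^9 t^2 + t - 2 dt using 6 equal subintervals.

257.5

Δt = (9 − 3)/6 = 1.
Midpoints: 3.5, 4.5, 5.5, 6.5, 7.5, 8.5.
f(3.5) = 13.75, f(4.5) = 22.75, f(5.5) = 33.75, f(6.5) = 46.75, f(7.5) = 61.75, f(8.5) = 78.75.
Sum = Δt · [f(3.5) + f(4.5) + f(5.5) + ...].
Sum = 257.5.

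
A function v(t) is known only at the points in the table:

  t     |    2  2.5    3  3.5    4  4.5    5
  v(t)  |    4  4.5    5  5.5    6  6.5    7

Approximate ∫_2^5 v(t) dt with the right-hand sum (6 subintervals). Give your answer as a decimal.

Δt = 0.5.
Sum = 0.5·[4.5 + 5 + 5.5 + 6 + 6.5 + 7] = 17.25.

17.25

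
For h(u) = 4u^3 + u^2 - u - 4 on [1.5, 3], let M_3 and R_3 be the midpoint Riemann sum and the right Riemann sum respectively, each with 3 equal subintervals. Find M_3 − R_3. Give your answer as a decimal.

M_3 = 73.5625.
R_3 = 101.125.
M_3 − R_3 = -27.5625.

-27.5625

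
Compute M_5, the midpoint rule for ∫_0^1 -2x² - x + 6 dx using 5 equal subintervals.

4.84

Δx = (1 − 0)/5 = 0.2.
Midpoints: 0.1, 0.3, 0.5, 0.7, 0.9.
f(0.1) = 5.88, f(0.3) = 5.52, f(0.5) = 5, f(0.7) = 4.32, f(0.9) = 3.48.
Sum = Δx · [f(0.1) + f(0.3) + f(0.5) + f(0.7) + f(0.9)].
Sum = 4.84.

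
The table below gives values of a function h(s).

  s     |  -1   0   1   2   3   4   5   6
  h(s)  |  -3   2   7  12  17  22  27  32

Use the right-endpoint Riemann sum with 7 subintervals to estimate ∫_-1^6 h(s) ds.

Δs = 1.
Sum = 1·[2 + 7 + 12 + 17 + 22 + 27 + 32] = 119.

119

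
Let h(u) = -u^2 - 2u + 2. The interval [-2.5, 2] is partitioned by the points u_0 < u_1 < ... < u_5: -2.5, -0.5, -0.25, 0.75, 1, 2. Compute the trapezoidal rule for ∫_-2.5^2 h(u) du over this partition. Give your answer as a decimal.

Subinterval widths: 2, 0.25, 1, 0.25, 1.
h(-2.5) = 0.75, h(-0.5) = 2.75, h(-0.25) = 2.4375, h(0.75) = -0.0625, h(1) = -1, h(2) = -6.
On each subinterval the trapezoid contributes (Δu_i/2)·[h(u_{i-1}) + h(u_i)].
Sum = 1.703125.

1.703125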